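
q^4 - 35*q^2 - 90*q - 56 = (q - 7)*(q + 1)*(q + 2)*(q + 4)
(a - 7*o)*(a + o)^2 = a^3 - 5*a^2*o - 13*a*o^2 - 7*o^3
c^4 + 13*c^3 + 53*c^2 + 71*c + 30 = (c + 1)^2*(c + 5)*(c + 6)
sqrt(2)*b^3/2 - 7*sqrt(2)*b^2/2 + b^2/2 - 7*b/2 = b*(b - 7)*(sqrt(2)*b/2 + 1/2)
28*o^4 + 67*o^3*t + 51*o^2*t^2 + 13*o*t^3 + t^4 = (o + t)^2*(4*o + t)*(7*o + t)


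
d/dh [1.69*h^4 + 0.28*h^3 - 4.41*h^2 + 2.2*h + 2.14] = 6.76*h^3 + 0.84*h^2 - 8.82*h + 2.2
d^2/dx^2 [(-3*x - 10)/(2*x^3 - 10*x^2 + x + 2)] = 2*(-(3*x + 10)*(6*x^2 - 20*x + 1)^2 + (18*x^2 - 60*x + 2*(3*x - 5)*(3*x + 10) + 3)*(2*x^3 - 10*x^2 + x + 2))/(2*x^3 - 10*x^2 + x + 2)^3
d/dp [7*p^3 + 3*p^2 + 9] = 3*p*(7*p + 2)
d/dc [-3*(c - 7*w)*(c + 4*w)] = -6*c + 9*w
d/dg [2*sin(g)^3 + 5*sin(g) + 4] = (6*sin(g)^2 + 5)*cos(g)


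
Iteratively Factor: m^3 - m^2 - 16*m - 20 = (m - 5)*(m^2 + 4*m + 4) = (m - 5)*(m + 2)*(m + 2)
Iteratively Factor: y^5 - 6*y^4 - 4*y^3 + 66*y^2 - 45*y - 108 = (y - 3)*(y^4 - 3*y^3 - 13*y^2 + 27*y + 36) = (y - 4)*(y - 3)*(y^3 + y^2 - 9*y - 9) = (y - 4)*(y - 3)*(y + 3)*(y^2 - 2*y - 3) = (y - 4)*(y - 3)^2*(y + 3)*(y + 1)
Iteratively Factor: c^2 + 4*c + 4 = (c + 2)*(c + 2)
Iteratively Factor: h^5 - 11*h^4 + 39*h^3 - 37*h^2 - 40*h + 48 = (h - 4)*(h^4 - 7*h^3 + 11*h^2 + 7*h - 12) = (h - 4)*(h - 1)*(h^3 - 6*h^2 + 5*h + 12) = (h - 4)^2*(h - 1)*(h^2 - 2*h - 3) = (h - 4)^2*(h - 3)*(h - 1)*(h + 1)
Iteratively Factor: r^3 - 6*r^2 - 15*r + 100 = (r - 5)*(r^2 - r - 20) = (r - 5)*(r + 4)*(r - 5)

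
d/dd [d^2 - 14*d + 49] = 2*d - 14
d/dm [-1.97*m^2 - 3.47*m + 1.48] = -3.94*m - 3.47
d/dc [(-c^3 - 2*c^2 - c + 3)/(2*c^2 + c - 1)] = (-2*c^4 - 2*c^3 + 3*c^2 - 8*c - 2)/(4*c^4 + 4*c^3 - 3*c^2 - 2*c + 1)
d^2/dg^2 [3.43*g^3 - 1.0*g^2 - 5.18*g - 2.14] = 20.58*g - 2.0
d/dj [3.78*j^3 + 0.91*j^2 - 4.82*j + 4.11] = 11.34*j^2 + 1.82*j - 4.82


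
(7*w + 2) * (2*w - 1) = 14*w^2 - 3*w - 2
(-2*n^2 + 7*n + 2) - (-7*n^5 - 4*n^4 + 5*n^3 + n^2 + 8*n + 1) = 7*n^5 + 4*n^4 - 5*n^3 - 3*n^2 - n + 1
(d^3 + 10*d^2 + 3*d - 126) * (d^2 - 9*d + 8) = d^5 + d^4 - 79*d^3 - 73*d^2 + 1158*d - 1008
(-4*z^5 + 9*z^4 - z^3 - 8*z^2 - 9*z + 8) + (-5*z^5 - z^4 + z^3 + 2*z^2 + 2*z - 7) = -9*z^5 + 8*z^4 - 6*z^2 - 7*z + 1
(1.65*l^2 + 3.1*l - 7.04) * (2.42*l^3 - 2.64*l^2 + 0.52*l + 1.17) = 3.993*l^5 + 3.146*l^4 - 24.3628*l^3 + 22.1281*l^2 - 0.0338000000000003*l - 8.2368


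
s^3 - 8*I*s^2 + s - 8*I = (s - 8*I)*(s - I)*(s + I)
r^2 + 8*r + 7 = (r + 1)*(r + 7)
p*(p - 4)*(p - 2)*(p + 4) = p^4 - 2*p^3 - 16*p^2 + 32*p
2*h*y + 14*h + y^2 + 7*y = (2*h + y)*(y + 7)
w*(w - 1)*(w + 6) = w^3 + 5*w^2 - 6*w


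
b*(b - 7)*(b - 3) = b^3 - 10*b^2 + 21*b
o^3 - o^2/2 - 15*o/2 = o*(o - 3)*(o + 5/2)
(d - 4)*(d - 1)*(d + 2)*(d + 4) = d^4 + d^3 - 18*d^2 - 16*d + 32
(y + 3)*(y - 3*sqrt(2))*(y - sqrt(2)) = y^3 - 4*sqrt(2)*y^2 + 3*y^2 - 12*sqrt(2)*y + 6*y + 18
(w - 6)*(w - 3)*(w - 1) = w^3 - 10*w^2 + 27*w - 18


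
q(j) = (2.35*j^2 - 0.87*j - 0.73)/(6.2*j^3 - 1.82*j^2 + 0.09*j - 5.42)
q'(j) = (4.7*j - 0.87)/(6.2*j^3 - 1.82*j^2 + 0.09*j - 5.42) + (-18.6*j^2 + 3.64*j - 0.09)*(2.35*j^2 - 0.87*j - 0.73)/(6.2*j^3 - 1.82*j^2 + 0.09*j - 5.42)^2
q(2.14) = 0.17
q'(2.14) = -0.09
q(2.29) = 0.16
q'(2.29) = -0.07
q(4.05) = 0.09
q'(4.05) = -0.02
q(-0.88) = -0.17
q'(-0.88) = 0.18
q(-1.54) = -0.19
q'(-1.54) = -0.04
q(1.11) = 1.31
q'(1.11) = -22.33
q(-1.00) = -0.18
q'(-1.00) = 0.11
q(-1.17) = -0.20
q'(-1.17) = 0.03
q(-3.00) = -0.12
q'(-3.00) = -0.04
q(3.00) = 0.12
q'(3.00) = -0.04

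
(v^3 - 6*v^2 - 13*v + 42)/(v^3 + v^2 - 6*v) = (v - 7)/v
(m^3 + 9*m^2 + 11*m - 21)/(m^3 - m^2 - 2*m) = (-m^3 - 9*m^2 - 11*m + 21)/(m*(-m^2 + m + 2))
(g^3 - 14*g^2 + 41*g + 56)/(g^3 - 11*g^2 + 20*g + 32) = (g - 7)/(g - 4)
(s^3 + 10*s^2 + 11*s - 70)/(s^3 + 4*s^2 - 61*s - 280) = (s - 2)/(s - 8)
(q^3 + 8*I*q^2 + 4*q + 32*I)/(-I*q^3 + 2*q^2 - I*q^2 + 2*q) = (I*q^2 - 6*q + 16*I)/(q*(q + 1))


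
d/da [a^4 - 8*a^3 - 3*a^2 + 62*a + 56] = 4*a^3 - 24*a^2 - 6*a + 62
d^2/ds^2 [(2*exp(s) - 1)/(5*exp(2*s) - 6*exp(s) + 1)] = (50*exp(4*s) - 40*exp(3*s) + 30*exp(2*s) - 4*exp(s) - 4)*exp(s)/(125*exp(6*s) - 450*exp(5*s) + 615*exp(4*s) - 396*exp(3*s) + 123*exp(2*s) - 18*exp(s) + 1)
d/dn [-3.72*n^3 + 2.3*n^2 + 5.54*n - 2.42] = -11.16*n^2 + 4.6*n + 5.54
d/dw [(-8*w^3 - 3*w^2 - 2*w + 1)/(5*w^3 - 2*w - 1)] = (15*w^4 + 52*w^3 + 15*w^2 + 6*w + 4)/(25*w^6 - 20*w^4 - 10*w^3 + 4*w^2 + 4*w + 1)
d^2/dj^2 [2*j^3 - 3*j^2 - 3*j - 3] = 12*j - 6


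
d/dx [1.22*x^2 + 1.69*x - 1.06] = 2.44*x + 1.69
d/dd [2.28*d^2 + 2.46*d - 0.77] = 4.56*d + 2.46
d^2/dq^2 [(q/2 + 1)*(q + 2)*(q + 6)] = 3*q + 10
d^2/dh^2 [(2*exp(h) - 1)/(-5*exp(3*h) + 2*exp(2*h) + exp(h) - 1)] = (-200*exp(6*h) + 285*exp(5*h) - 158*exp(4*h) + 140*exp(3*h) - 63*exp(2*h) + 7*exp(h) - 1)*exp(h)/(125*exp(9*h) - 150*exp(8*h) - 15*exp(7*h) + 127*exp(6*h) - 57*exp(5*h) - 24*exp(4*h) + 26*exp(3*h) - 3*exp(2*h) - 3*exp(h) + 1)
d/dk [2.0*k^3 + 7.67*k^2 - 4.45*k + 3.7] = 6.0*k^2 + 15.34*k - 4.45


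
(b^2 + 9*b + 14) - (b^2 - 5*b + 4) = 14*b + 10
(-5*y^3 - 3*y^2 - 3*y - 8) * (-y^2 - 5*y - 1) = 5*y^5 + 28*y^4 + 23*y^3 + 26*y^2 + 43*y + 8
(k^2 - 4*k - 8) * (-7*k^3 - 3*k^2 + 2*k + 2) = -7*k^5 + 25*k^4 + 70*k^3 + 18*k^2 - 24*k - 16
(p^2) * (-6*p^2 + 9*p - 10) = -6*p^4 + 9*p^3 - 10*p^2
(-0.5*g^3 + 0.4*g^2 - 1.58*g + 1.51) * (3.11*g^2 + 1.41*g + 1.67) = -1.555*g^5 + 0.539*g^4 - 5.1848*g^3 + 3.1363*g^2 - 0.5095*g + 2.5217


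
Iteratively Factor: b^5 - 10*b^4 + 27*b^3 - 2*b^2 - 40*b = (b + 1)*(b^4 - 11*b^3 + 38*b^2 - 40*b) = (b - 2)*(b + 1)*(b^3 - 9*b^2 + 20*b) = b*(b - 2)*(b + 1)*(b^2 - 9*b + 20) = b*(b - 5)*(b - 2)*(b + 1)*(b - 4)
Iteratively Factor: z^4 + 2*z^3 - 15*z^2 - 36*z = (z - 4)*(z^3 + 6*z^2 + 9*z) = (z - 4)*(z + 3)*(z^2 + 3*z) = z*(z - 4)*(z + 3)*(z + 3)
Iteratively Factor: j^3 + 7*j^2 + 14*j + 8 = (j + 4)*(j^2 + 3*j + 2) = (j + 1)*(j + 4)*(j + 2)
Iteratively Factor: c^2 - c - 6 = (c - 3)*(c + 2)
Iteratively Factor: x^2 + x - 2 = (x + 2)*(x - 1)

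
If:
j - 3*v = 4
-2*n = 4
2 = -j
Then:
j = -2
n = -2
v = -2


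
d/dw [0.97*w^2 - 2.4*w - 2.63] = 1.94*w - 2.4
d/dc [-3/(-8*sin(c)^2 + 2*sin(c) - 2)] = 3*(1 - 8*sin(c))*cos(c)/(2*(4*sin(c)^2 - sin(c) + 1)^2)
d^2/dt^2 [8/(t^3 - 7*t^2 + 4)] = 16*(t^2*(3*t - 14)^2 + (7 - 3*t)*(t^3 - 7*t^2 + 4))/(t^3 - 7*t^2 + 4)^3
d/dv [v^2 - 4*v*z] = 2*v - 4*z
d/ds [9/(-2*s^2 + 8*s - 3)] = 36*(s - 2)/(2*s^2 - 8*s + 3)^2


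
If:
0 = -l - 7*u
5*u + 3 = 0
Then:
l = 21/5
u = -3/5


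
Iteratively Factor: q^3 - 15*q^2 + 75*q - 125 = (q - 5)*(q^2 - 10*q + 25) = (q - 5)^2*(q - 5)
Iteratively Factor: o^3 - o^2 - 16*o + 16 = (o - 1)*(o^2 - 16) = (o - 1)*(o + 4)*(o - 4)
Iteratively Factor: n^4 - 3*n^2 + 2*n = (n + 2)*(n^3 - 2*n^2 + n) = (n - 1)*(n + 2)*(n^2 - n) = n*(n - 1)*(n + 2)*(n - 1)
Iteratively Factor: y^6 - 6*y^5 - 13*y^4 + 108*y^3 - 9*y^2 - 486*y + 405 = (y - 3)*(y^5 - 3*y^4 - 22*y^3 + 42*y^2 + 117*y - 135) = (y - 3)*(y + 3)*(y^4 - 6*y^3 - 4*y^2 + 54*y - 45) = (y - 5)*(y - 3)*(y + 3)*(y^3 - y^2 - 9*y + 9) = (y - 5)*(y - 3)*(y + 3)^2*(y^2 - 4*y + 3) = (y - 5)*(y - 3)^2*(y + 3)^2*(y - 1)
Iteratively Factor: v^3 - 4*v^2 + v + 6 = (v - 3)*(v^2 - v - 2) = (v - 3)*(v - 2)*(v + 1)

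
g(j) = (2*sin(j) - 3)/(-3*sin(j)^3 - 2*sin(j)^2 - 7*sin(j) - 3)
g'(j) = (2*sin(j) - 3)*(9*sin(j)^2*cos(j) + 4*sin(j)*cos(j) + 7*cos(j))/(-3*sin(j)^3 - 2*sin(j)^2 - 7*sin(j) - 3)^2 + 2*cos(j)/(-3*sin(j)^3 - 2*sin(j)^2 - 7*sin(j) - 3)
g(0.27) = 0.49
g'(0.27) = -1.19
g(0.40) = 0.36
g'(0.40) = -0.82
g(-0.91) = -1.66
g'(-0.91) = -3.05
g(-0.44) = 25.77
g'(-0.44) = -1093.33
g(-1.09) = -1.28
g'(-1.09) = -1.43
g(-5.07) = 0.08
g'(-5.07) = -0.09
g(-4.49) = 0.07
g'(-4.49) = 0.05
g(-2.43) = -2.77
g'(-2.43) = 10.14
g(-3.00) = 1.61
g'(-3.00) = 6.12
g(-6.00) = 0.47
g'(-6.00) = -1.14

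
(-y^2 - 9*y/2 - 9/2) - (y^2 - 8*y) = -2*y^2 + 7*y/2 - 9/2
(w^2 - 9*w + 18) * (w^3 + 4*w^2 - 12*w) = w^5 - 5*w^4 - 30*w^3 + 180*w^2 - 216*w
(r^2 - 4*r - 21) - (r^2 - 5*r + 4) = r - 25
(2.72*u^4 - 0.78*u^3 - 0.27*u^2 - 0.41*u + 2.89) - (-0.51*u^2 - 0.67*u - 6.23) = 2.72*u^4 - 0.78*u^3 + 0.24*u^2 + 0.26*u + 9.12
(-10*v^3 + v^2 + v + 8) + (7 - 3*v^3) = -13*v^3 + v^2 + v + 15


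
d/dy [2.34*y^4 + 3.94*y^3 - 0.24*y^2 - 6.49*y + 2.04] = 9.36*y^3 + 11.82*y^2 - 0.48*y - 6.49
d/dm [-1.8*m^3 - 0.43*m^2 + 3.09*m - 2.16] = -5.4*m^2 - 0.86*m + 3.09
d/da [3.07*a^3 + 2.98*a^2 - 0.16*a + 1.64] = 9.21*a^2 + 5.96*a - 0.16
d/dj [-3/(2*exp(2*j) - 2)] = 3/(4*sinh(j)^2)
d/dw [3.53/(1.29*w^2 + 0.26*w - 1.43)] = (-9.1074*w - 0.9178)/(1.29*w^2 + 0.26*w - 1.43)^2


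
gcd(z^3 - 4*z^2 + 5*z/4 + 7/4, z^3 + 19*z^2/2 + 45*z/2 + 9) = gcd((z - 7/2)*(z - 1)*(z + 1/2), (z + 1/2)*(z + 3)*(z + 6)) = z + 1/2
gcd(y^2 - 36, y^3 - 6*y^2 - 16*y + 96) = y - 6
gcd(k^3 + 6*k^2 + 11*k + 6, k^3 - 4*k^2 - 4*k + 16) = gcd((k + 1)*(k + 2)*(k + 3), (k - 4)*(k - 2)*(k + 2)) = k + 2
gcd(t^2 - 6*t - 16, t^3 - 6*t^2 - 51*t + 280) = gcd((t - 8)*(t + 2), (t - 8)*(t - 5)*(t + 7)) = t - 8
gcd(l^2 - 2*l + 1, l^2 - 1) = l - 1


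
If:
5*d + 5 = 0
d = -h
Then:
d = -1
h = 1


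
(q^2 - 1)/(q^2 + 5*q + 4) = (q - 1)/(q + 4)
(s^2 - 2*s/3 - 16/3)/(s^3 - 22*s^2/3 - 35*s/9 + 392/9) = 3*(s + 2)/(3*s^2 - 14*s - 49)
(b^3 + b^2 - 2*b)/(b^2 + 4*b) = (b^2 + b - 2)/(b + 4)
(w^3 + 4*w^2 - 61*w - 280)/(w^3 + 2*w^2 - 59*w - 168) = (w + 5)/(w + 3)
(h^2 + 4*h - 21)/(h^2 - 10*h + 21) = (h + 7)/(h - 7)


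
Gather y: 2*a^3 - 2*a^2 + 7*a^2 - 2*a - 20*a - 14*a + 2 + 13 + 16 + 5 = 2*a^3 + 5*a^2 - 36*a + 36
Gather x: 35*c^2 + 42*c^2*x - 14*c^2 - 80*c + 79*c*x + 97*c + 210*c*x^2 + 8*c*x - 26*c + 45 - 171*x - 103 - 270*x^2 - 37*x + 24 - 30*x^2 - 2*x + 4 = 21*c^2 - 9*c + x^2*(210*c - 300) + x*(42*c^2 + 87*c - 210) - 30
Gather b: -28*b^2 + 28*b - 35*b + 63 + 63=-28*b^2 - 7*b + 126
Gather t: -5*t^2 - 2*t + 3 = -5*t^2 - 2*t + 3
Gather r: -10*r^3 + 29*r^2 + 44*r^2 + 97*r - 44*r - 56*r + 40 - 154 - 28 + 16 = -10*r^3 + 73*r^2 - 3*r - 126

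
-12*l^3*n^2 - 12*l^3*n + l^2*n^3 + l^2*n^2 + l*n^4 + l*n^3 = n*(-3*l + n)*(4*l + n)*(l*n + l)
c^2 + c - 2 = (c - 1)*(c + 2)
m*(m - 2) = m^2 - 2*m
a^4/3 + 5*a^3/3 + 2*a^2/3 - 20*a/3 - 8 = (a/3 + 1)*(a - 2)*(a + 2)^2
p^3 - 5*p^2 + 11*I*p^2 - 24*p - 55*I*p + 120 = (p - 5)*(p + 3*I)*(p + 8*I)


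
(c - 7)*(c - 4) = c^2 - 11*c + 28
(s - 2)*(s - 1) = s^2 - 3*s + 2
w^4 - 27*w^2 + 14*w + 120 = (w - 4)*(w - 3)*(w + 2)*(w + 5)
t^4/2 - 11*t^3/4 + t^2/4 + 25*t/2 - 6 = (t/2 + 1)*(t - 4)*(t - 3)*(t - 1/2)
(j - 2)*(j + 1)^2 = j^3 - 3*j - 2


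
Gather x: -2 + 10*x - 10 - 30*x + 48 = 36 - 20*x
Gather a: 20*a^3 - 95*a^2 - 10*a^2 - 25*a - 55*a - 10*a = 20*a^3 - 105*a^2 - 90*a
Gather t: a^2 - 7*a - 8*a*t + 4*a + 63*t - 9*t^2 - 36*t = a^2 - 3*a - 9*t^2 + t*(27 - 8*a)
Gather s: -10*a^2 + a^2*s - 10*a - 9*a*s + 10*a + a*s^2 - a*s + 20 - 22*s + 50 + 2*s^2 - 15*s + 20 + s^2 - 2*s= -10*a^2 + s^2*(a + 3) + s*(a^2 - 10*a - 39) + 90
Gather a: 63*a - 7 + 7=63*a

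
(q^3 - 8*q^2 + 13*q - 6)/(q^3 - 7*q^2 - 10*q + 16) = (q^2 - 7*q + 6)/(q^2 - 6*q - 16)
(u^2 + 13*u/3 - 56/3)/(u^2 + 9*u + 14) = (u - 8/3)/(u + 2)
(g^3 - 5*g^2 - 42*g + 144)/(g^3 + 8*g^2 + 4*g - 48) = (g^2 - 11*g + 24)/(g^2 + 2*g - 8)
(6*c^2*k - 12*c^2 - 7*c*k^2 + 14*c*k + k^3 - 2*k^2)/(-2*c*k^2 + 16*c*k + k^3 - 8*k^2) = (-6*c^2*k + 12*c^2 + 7*c*k^2 - 14*c*k - k^3 + 2*k^2)/(k*(2*c*k - 16*c - k^2 + 8*k))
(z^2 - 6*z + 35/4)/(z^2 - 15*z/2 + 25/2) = (z - 7/2)/(z - 5)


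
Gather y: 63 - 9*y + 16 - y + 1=80 - 10*y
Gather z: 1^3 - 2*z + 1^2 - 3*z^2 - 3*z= -3*z^2 - 5*z + 2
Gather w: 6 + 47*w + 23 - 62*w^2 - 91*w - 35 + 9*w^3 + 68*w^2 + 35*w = 9*w^3 + 6*w^2 - 9*w - 6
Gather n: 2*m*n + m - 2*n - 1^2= m + n*(2*m - 2) - 1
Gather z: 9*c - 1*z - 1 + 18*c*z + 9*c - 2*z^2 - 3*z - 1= 18*c - 2*z^2 + z*(18*c - 4) - 2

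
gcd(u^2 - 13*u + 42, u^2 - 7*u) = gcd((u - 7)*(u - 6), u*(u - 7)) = u - 7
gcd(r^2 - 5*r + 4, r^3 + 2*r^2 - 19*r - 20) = r - 4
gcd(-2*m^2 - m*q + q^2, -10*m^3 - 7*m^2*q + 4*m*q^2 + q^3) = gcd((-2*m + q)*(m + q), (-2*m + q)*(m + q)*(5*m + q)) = -2*m^2 - m*q + q^2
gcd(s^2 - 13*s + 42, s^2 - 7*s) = s - 7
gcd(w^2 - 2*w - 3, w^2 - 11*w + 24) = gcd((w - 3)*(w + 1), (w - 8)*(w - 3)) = w - 3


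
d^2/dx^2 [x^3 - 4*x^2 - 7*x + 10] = 6*x - 8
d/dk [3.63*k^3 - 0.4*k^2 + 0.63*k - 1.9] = 10.89*k^2 - 0.8*k + 0.63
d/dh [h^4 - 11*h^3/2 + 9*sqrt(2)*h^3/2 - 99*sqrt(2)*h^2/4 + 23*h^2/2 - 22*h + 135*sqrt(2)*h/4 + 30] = 4*h^3 - 33*h^2/2 + 27*sqrt(2)*h^2/2 - 99*sqrt(2)*h/2 + 23*h - 22 + 135*sqrt(2)/4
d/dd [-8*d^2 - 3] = -16*d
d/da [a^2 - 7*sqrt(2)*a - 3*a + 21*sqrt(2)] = 2*a - 7*sqrt(2) - 3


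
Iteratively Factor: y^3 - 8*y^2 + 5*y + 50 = (y - 5)*(y^2 - 3*y - 10) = (y - 5)*(y + 2)*(y - 5)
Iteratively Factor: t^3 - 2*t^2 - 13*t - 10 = (t - 5)*(t^2 + 3*t + 2) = (t - 5)*(t + 1)*(t + 2)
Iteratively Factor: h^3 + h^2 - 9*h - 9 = (h + 1)*(h^2 - 9) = (h + 1)*(h + 3)*(h - 3)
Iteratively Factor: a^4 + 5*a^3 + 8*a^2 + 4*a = (a + 1)*(a^3 + 4*a^2 + 4*a) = a*(a + 1)*(a^2 + 4*a + 4) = a*(a + 1)*(a + 2)*(a + 2)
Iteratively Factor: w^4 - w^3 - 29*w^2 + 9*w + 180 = (w - 3)*(w^3 + 2*w^2 - 23*w - 60) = (w - 3)*(w + 4)*(w^2 - 2*w - 15) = (w - 5)*(w - 3)*(w + 4)*(w + 3)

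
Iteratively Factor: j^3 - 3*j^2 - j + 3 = (j + 1)*(j^2 - 4*j + 3) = (j - 1)*(j + 1)*(j - 3)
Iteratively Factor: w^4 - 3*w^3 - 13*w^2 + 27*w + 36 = (w - 4)*(w^3 + w^2 - 9*w - 9) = (w - 4)*(w + 3)*(w^2 - 2*w - 3) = (w - 4)*(w + 1)*(w + 3)*(w - 3)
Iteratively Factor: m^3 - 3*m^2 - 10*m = (m - 5)*(m^2 + 2*m) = (m - 5)*(m + 2)*(m)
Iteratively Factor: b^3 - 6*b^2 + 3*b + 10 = (b - 2)*(b^2 - 4*b - 5) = (b - 5)*(b - 2)*(b + 1)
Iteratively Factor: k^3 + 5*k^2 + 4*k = (k + 4)*(k^2 + k) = (k + 1)*(k + 4)*(k)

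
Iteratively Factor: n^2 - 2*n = (n - 2)*(n)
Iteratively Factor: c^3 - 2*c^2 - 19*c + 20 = (c + 4)*(c^2 - 6*c + 5) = (c - 1)*(c + 4)*(c - 5)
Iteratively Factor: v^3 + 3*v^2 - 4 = (v + 2)*(v^2 + v - 2) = (v - 1)*(v + 2)*(v + 2)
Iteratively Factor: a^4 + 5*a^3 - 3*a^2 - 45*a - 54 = (a + 3)*(a^3 + 2*a^2 - 9*a - 18) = (a - 3)*(a + 3)*(a^2 + 5*a + 6) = (a - 3)*(a + 3)^2*(a + 2)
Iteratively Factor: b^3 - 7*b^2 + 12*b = (b - 4)*(b^2 - 3*b) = b*(b - 4)*(b - 3)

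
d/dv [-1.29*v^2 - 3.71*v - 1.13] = -2.58*v - 3.71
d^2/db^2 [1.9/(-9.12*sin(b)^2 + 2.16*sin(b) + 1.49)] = (-632.12544*sin(b)^4 + 112.28544*sin(b)^3 + 836.04864*sin(b)^2 - 218.45592*sin(b) + 69.36672)/(-9.12*sin(b)^2 + 2.16*sin(b) + 1.49)^3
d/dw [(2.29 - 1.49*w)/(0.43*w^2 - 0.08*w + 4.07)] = (0.6407*w^2 - 1.9694*w - 5.8811)/(0.1849*w^4 - 0.0688*w^3 + 3.5066*w^2 - 0.6512*w + 16.5649)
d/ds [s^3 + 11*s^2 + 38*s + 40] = 3*s^2 + 22*s + 38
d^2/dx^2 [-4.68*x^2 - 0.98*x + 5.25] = -9.36000000000000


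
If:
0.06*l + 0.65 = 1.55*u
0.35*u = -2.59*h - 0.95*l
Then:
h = 3.97361647361647 - 9.61068211068211*u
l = 25.8333333333333*u - 10.8333333333333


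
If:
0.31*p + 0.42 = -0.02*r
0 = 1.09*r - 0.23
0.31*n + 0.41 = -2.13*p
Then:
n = 8.08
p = -1.37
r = 0.21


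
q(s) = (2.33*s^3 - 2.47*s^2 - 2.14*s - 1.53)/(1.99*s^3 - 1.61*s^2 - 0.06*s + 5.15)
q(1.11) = -0.65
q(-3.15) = 1.26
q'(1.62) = 1.07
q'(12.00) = 0.00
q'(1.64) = 1.07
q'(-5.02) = 0.01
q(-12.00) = 1.19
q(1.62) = -0.17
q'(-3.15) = 0.07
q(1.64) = -0.15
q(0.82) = -0.72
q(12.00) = 1.13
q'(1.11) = 0.58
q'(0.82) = -0.11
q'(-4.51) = 0.02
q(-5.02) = 1.21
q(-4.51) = 1.22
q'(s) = (-5.97*s^2 + 3.22*s + 0.06)*(2.33*s^3 - 2.47*s^2 - 2.14*s - 1.53)/(1.99*s^3 - 1.61*s^2 - 0.06*s + 5.15)^2 + (6.99*s^2 - 4.94*s - 2.14)/(1.99*s^3 - 1.61*s^2 - 0.06*s + 5.15) = (1.164*s^4 + 8.2376*s^3 + 41.8354*s^2 - 30.3676*s - 11.1128)/(3.9601*s^6 - 6.4078*s^5 + 2.3533*s^4 + 20.6902*s^3 - 16.5794*s^2 - 0.618*s + 26.5225)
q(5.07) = 1.02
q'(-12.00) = 0.00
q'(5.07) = 0.06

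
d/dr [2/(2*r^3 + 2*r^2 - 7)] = 4*r*(-3*r - 2)/(2*r^3 + 2*r^2 - 7)^2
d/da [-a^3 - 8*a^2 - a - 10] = -3*a^2 - 16*a - 1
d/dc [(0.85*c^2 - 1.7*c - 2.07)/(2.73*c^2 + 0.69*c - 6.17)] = (5.2275*c^2 + 0.8132*c + 11.9173)/(7.4529*c^4 + 3.7674*c^3 - 33.2121*c^2 - 8.5146*c + 38.0689)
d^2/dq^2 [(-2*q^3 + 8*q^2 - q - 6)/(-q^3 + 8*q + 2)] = 2*(-8*q^6 + 51*q^5 - 132*q^4 + 24*q^3 - 36*q^2 + 60*q + 336)/(q^9 - 24*q^7 - 6*q^6 + 192*q^5 + 96*q^4 - 500*q^3 - 384*q^2 - 96*q - 8)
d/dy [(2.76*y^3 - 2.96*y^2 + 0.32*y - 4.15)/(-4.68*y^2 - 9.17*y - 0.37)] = (-12.9168*y^4 - 50.6184*y^3 + 25.5772*y^2 - 36.6536*y - 38.1739)/(21.9024*y^4 + 85.8312*y^3 + 87.5521*y^2 + 6.7858*y + 0.1369)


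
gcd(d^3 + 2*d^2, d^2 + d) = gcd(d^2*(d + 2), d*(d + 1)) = d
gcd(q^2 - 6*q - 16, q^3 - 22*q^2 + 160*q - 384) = q - 8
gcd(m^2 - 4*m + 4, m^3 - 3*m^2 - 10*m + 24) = m - 2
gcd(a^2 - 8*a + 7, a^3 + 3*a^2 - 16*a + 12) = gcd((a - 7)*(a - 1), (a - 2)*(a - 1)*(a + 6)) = a - 1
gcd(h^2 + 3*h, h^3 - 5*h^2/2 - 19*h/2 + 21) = h + 3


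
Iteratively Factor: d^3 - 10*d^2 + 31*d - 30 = (d - 5)*(d^2 - 5*d + 6) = (d - 5)*(d - 2)*(d - 3)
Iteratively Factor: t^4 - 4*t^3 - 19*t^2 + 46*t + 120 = (t - 5)*(t^3 + t^2 - 14*t - 24) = (t - 5)*(t - 4)*(t^2 + 5*t + 6) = (t - 5)*(t - 4)*(t + 3)*(t + 2)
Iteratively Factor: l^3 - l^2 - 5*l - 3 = (l + 1)*(l^2 - 2*l - 3) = (l - 3)*(l + 1)*(l + 1)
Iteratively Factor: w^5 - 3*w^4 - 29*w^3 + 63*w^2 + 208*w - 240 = (w + 4)*(w^4 - 7*w^3 - w^2 + 67*w - 60) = (w - 4)*(w + 4)*(w^3 - 3*w^2 - 13*w + 15) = (w - 4)*(w - 1)*(w + 4)*(w^2 - 2*w - 15) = (w - 4)*(w - 1)*(w + 3)*(w + 4)*(w - 5)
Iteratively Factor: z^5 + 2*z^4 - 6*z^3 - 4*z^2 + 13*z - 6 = (z - 1)*(z^4 + 3*z^3 - 3*z^2 - 7*z + 6) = (z - 1)^2*(z^3 + 4*z^2 + z - 6) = (z - 1)^2*(z + 3)*(z^2 + z - 2) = (z - 1)^3*(z + 3)*(z + 2)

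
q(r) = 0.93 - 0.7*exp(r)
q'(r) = -0.7*exp(r)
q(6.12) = -317.48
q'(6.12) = -318.41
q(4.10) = -41.31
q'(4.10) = -42.24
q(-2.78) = 0.89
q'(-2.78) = -0.04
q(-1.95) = 0.83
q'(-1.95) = -0.10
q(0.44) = -0.16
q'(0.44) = -1.09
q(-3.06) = 0.90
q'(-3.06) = -0.03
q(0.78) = -0.60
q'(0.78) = -1.53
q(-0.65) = 0.56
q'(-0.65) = -0.37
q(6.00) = -281.47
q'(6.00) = -282.40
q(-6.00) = 0.93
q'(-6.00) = 0.00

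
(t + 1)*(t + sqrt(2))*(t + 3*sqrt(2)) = t^3 + t^2 + 4*sqrt(2)*t^2 + 4*sqrt(2)*t + 6*t + 6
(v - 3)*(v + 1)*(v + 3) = v^3 + v^2 - 9*v - 9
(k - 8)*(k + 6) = k^2 - 2*k - 48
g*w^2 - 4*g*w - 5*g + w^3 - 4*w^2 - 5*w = (g + w)*(w - 5)*(w + 1)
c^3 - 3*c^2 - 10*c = c*(c - 5)*(c + 2)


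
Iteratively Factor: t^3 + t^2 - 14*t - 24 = (t - 4)*(t^2 + 5*t + 6) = (t - 4)*(t + 3)*(t + 2)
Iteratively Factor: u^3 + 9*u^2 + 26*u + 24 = (u + 3)*(u^2 + 6*u + 8) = (u + 2)*(u + 3)*(u + 4)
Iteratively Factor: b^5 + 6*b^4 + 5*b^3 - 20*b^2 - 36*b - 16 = (b + 2)*(b^4 + 4*b^3 - 3*b^2 - 14*b - 8) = (b + 1)*(b + 2)*(b^3 + 3*b^2 - 6*b - 8) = (b - 2)*(b + 1)*(b + 2)*(b^2 + 5*b + 4) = (b - 2)*(b + 1)*(b + 2)*(b + 4)*(b + 1)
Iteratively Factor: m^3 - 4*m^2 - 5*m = (m - 5)*(m^2 + m) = (m - 5)*(m + 1)*(m)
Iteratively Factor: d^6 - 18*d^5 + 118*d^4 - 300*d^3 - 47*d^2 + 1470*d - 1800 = (d - 5)*(d^5 - 13*d^4 + 53*d^3 - 35*d^2 - 222*d + 360) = (d - 5)*(d - 3)*(d^4 - 10*d^3 + 23*d^2 + 34*d - 120) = (d - 5)*(d - 4)*(d - 3)*(d^3 - 6*d^2 - d + 30) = (d - 5)*(d - 4)*(d - 3)^2*(d^2 - 3*d - 10) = (d - 5)*(d - 4)*(d - 3)^2*(d + 2)*(d - 5)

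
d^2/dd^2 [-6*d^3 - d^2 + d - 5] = -36*d - 2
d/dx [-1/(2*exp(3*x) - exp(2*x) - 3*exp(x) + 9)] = (6*exp(2*x) - 2*exp(x) - 3)*exp(x)/(2*exp(3*x) - exp(2*x) - 3*exp(x) + 9)^2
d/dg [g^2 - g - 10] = 2*g - 1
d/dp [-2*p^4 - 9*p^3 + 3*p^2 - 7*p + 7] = -8*p^3 - 27*p^2 + 6*p - 7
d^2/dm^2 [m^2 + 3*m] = 2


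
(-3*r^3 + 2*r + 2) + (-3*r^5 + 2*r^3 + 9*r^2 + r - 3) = -3*r^5 - r^3 + 9*r^2 + 3*r - 1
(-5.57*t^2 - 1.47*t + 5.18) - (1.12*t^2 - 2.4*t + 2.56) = -6.69*t^2 + 0.93*t + 2.62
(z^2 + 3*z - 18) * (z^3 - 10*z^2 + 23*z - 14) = z^5 - 7*z^4 - 25*z^3 + 235*z^2 - 456*z + 252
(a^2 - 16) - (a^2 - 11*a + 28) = 11*a - 44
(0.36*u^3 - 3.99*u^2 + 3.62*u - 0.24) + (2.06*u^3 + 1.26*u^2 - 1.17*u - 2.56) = 2.42*u^3 - 2.73*u^2 + 2.45*u - 2.8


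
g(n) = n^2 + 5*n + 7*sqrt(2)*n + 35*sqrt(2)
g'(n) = 2*n + 5 + 7*sqrt(2)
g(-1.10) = 34.32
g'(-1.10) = 12.70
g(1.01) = 65.57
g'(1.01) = 16.92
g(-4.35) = 3.61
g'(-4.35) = 6.20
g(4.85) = 145.28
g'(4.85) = 24.60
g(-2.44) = 19.10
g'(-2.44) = 10.02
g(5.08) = 150.99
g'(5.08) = 25.06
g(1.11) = 67.27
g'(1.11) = 17.12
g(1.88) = 81.04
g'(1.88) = 18.66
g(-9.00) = -3.60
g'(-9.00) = -3.10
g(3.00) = 103.20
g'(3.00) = 20.90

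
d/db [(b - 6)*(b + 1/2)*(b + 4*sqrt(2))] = 3*b^2 - 11*b + 8*sqrt(2)*b - 22*sqrt(2) - 3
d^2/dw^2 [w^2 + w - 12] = 2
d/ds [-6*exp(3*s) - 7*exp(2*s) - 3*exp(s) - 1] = (-18*exp(2*s) - 14*exp(s) - 3)*exp(s)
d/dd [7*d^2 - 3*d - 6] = 14*d - 3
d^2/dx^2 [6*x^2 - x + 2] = 12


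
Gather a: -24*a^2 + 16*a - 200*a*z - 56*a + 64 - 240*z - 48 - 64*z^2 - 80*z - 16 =-24*a^2 + a*(-200*z - 40) - 64*z^2 - 320*z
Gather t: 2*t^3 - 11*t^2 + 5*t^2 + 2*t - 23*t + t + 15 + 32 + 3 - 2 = 2*t^3 - 6*t^2 - 20*t + 48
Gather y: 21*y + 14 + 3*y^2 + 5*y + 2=3*y^2 + 26*y + 16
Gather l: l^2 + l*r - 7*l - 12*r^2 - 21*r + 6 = l^2 + l*(r - 7) - 12*r^2 - 21*r + 6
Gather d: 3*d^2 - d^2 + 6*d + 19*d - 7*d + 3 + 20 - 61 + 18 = 2*d^2 + 18*d - 20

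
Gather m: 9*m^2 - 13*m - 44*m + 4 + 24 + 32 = 9*m^2 - 57*m + 60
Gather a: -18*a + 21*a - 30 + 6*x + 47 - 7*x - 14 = 3*a - x + 3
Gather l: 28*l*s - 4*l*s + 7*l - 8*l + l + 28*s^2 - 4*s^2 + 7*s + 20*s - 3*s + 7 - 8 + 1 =24*l*s + 24*s^2 + 24*s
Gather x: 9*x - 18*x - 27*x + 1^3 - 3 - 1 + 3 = -36*x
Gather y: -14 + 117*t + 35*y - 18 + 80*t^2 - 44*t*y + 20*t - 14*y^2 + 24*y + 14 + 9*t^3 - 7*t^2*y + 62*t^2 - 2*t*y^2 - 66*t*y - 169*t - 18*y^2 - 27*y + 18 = 9*t^3 + 142*t^2 - 32*t + y^2*(-2*t - 32) + y*(-7*t^2 - 110*t + 32)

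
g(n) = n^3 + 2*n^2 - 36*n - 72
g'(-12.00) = 348.00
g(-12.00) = -1080.00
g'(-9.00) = 171.00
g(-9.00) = -315.00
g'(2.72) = -2.92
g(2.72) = -135.00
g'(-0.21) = -36.71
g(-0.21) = -64.36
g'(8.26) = 201.72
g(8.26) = 330.66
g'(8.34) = 206.03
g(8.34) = 346.96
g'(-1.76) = -33.75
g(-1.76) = -7.90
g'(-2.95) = -21.69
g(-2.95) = 25.93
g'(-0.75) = -37.31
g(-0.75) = -44.30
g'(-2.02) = -31.84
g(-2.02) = 0.64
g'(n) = 3*n^2 + 4*n - 36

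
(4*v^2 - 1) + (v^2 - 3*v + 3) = 5*v^2 - 3*v + 2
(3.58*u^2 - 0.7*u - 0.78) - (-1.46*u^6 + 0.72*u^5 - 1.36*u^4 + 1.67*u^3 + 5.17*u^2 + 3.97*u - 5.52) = 1.46*u^6 - 0.72*u^5 + 1.36*u^4 - 1.67*u^3 - 1.59*u^2 - 4.67*u + 4.74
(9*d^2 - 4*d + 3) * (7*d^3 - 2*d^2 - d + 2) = 63*d^5 - 46*d^4 + 20*d^3 + 16*d^2 - 11*d + 6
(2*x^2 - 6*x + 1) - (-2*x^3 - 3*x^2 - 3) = 2*x^3 + 5*x^2 - 6*x + 4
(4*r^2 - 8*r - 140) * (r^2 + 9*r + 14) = 4*r^4 + 28*r^3 - 156*r^2 - 1372*r - 1960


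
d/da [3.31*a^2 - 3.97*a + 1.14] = 6.62*a - 3.97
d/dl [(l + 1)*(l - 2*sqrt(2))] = 2*l - 2*sqrt(2) + 1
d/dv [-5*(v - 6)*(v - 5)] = 55 - 10*v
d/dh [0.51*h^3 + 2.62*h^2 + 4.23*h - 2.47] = 1.53*h^2 + 5.24*h + 4.23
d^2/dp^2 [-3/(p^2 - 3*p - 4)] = 6*(-p^2 + 3*p + (2*p - 3)^2 + 4)/(-p^2 + 3*p + 4)^3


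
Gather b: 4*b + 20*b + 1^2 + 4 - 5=24*b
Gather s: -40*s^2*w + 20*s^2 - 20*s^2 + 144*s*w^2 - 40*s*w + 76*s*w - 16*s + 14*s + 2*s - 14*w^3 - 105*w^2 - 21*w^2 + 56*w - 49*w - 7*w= -40*s^2*w + s*(144*w^2 + 36*w) - 14*w^3 - 126*w^2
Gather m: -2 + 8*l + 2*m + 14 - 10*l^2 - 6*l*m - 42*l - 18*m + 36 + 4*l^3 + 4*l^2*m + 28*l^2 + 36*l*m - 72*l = 4*l^3 + 18*l^2 - 106*l + m*(4*l^2 + 30*l - 16) + 48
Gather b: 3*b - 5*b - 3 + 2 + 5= 4 - 2*b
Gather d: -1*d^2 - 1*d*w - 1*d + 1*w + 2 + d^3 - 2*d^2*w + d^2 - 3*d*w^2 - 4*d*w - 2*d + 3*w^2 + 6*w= d^3 - 2*d^2*w + d*(-3*w^2 - 5*w - 3) + 3*w^2 + 7*w + 2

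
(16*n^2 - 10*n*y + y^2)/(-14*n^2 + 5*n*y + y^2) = (-8*n + y)/(7*n + y)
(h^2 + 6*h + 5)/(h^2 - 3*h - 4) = (h + 5)/(h - 4)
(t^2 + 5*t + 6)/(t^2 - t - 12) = (t + 2)/(t - 4)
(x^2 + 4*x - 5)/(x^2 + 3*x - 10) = (x - 1)/(x - 2)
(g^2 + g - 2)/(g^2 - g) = (g + 2)/g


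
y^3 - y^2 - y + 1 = (y - 1)^2*(y + 1)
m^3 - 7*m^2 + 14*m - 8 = (m - 4)*(m - 2)*(m - 1)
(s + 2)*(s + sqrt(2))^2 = s^3 + 2*s^2 + 2*sqrt(2)*s^2 + 2*s + 4*sqrt(2)*s + 4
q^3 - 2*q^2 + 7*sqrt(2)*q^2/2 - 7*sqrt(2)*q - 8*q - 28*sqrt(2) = (q - 4)*(q + 2)*(q + 7*sqrt(2)/2)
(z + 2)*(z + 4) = z^2 + 6*z + 8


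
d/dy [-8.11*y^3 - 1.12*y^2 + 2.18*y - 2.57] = -24.33*y^2 - 2.24*y + 2.18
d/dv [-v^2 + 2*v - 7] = 2 - 2*v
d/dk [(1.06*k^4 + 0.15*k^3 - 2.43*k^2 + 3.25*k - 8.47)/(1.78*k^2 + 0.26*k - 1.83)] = (3.7736*k^5 + 1.0938*k^4 - 7.6812*k^3 - 7.2403*k^2 + 39.047*k - 3.7453)/(3.1684*k^4 + 0.9256*k^3 - 6.4472*k^2 - 0.9516*k + 3.3489)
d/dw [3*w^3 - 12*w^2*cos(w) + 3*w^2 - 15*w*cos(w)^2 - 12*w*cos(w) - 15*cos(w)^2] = 12*w^2*sin(w) + 9*w^2 + 12*w*sin(w) + 15*w*sin(2*w) - 24*w*cos(w) + 6*w + 15*sin(2*w) - 15*cos(w)^2 - 12*cos(w)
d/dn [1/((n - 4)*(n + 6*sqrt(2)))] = ((4 - n)*(n + 6*sqrt(2)) - (n - 4)^2)/((n - 4)^3*(n + 6*sqrt(2))^2)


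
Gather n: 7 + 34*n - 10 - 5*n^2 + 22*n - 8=-5*n^2 + 56*n - 11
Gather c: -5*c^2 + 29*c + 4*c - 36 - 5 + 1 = -5*c^2 + 33*c - 40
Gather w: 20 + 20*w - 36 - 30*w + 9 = -10*w - 7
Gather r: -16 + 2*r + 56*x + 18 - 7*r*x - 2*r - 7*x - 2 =-7*r*x + 49*x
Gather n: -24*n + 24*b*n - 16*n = n*(24*b - 40)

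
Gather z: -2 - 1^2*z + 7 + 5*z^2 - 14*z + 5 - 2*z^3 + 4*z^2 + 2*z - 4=-2*z^3 + 9*z^2 - 13*z + 6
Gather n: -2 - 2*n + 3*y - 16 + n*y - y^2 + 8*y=n*(y - 2) - y^2 + 11*y - 18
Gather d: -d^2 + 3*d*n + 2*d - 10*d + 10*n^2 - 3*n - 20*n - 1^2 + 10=-d^2 + d*(3*n - 8) + 10*n^2 - 23*n + 9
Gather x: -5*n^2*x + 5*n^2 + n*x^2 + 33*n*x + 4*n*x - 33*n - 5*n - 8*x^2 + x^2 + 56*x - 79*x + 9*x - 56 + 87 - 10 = 5*n^2 - 38*n + x^2*(n - 7) + x*(-5*n^2 + 37*n - 14) + 21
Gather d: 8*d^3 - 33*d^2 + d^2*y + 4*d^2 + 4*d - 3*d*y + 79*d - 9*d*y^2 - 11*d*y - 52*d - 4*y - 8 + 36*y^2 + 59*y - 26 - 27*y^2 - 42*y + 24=8*d^3 + d^2*(y - 29) + d*(-9*y^2 - 14*y + 31) + 9*y^2 + 13*y - 10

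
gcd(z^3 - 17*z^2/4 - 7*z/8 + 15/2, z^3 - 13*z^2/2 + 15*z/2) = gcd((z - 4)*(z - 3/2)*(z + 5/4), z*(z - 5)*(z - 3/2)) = z - 3/2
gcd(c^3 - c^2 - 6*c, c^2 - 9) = c - 3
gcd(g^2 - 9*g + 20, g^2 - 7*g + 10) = g - 5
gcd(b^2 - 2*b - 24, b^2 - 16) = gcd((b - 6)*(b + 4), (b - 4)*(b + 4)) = b + 4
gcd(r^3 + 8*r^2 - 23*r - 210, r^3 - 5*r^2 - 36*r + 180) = r^2 + r - 30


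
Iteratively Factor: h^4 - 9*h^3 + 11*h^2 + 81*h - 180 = (h - 3)*(h^3 - 6*h^2 - 7*h + 60) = (h - 3)*(h + 3)*(h^2 - 9*h + 20) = (h - 5)*(h - 3)*(h + 3)*(h - 4)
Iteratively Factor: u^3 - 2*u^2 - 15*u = (u)*(u^2 - 2*u - 15) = u*(u - 5)*(u + 3)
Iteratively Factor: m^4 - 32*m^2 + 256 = (m - 4)*(m^3 + 4*m^2 - 16*m - 64) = (m - 4)^2*(m^2 + 8*m + 16) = (m - 4)^2*(m + 4)*(m + 4)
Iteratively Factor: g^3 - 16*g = (g)*(g^2 - 16) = g*(g + 4)*(g - 4)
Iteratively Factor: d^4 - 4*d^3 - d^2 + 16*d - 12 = (d - 3)*(d^3 - d^2 - 4*d + 4) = (d - 3)*(d - 1)*(d^2 - 4) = (d - 3)*(d - 1)*(d + 2)*(d - 2)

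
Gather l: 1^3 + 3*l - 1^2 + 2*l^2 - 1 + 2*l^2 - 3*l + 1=4*l^2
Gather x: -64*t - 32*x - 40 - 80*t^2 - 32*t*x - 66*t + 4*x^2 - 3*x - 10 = -80*t^2 - 130*t + 4*x^2 + x*(-32*t - 35) - 50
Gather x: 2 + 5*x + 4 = 5*x + 6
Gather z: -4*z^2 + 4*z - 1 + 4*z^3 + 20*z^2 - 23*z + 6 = 4*z^3 + 16*z^2 - 19*z + 5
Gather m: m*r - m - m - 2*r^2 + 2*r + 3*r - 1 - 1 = m*(r - 2) - 2*r^2 + 5*r - 2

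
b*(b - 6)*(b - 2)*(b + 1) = b^4 - 7*b^3 + 4*b^2 + 12*b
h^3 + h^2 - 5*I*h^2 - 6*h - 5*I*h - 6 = (h + 1)*(h - 3*I)*(h - 2*I)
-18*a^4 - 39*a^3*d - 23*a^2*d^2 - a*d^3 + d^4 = (-6*a + d)*(a + d)^2*(3*a + d)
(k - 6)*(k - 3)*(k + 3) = k^3 - 6*k^2 - 9*k + 54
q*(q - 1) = q^2 - q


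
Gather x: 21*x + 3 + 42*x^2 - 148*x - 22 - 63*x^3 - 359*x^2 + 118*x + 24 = -63*x^3 - 317*x^2 - 9*x + 5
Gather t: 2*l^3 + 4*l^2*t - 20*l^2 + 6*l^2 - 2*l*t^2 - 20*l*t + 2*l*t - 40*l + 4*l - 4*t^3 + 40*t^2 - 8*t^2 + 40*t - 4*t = 2*l^3 - 14*l^2 - 36*l - 4*t^3 + t^2*(32 - 2*l) + t*(4*l^2 - 18*l + 36)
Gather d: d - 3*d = -2*d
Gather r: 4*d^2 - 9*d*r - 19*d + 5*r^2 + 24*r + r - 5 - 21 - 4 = 4*d^2 - 19*d + 5*r^2 + r*(25 - 9*d) - 30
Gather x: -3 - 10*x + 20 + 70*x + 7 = 60*x + 24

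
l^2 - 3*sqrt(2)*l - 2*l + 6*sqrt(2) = (l - 2)*(l - 3*sqrt(2))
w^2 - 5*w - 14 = (w - 7)*(w + 2)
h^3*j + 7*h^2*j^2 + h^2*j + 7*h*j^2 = h*(h + 7*j)*(h*j + j)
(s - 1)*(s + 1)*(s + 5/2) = s^3 + 5*s^2/2 - s - 5/2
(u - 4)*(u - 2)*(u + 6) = u^3 - 28*u + 48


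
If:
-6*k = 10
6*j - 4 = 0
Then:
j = 2/3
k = -5/3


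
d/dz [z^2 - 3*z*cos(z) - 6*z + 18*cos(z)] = 3*z*sin(z) + 2*z - 18*sin(z) - 3*cos(z) - 6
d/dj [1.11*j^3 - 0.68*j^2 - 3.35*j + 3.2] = 3.33*j^2 - 1.36*j - 3.35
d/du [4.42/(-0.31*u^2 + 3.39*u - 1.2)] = (2.7404*u - 14.9838)/(0.31*u^2 - 3.39*u + 1.2)^2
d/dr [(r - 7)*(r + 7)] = 2*r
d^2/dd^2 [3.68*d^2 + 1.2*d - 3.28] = 7.36000000000000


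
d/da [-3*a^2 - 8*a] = -6*a - 8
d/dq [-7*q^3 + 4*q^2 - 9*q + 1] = -21*q^2 + 8*q - 9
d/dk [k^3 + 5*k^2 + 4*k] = 3*k^2 + 10*k + 4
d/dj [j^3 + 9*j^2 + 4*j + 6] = 3*j^2 + 18*j + 4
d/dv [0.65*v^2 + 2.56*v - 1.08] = 1.3*v + 2.56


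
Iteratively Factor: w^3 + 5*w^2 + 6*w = (w + 3)*(w^2 + 2*w) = w*(w + 3)*(w + 2)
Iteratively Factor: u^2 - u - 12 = (u + 3)*(u - 4)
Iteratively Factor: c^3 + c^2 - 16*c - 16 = (c + 1)*(c^2 - 16) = (c + 1)*(c + 4)*(c - 4)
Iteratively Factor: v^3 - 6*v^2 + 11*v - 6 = (v - 1)*(v^2 - 5*v + 6) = (v - 2)*(v - 1)*(v - 3)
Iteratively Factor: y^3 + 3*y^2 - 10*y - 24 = (y + 2)*(y^2 + y - 12) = (y + 2)*(y + 4)*(y - 3)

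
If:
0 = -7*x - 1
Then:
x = -1/7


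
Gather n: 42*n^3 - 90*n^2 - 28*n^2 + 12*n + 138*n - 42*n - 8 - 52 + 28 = 42*n^3 - 118*n^2 + 108*n - 32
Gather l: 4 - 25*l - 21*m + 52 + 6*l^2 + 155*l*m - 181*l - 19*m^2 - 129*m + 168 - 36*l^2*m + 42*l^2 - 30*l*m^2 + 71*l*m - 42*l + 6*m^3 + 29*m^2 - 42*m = l^2*(48 - 36*m) + l*(-30*m^2 + 226*m - 248) + 6*m^3 + 10*m^2 - 192*m + 224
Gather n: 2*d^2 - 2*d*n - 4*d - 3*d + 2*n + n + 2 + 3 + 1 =2*d^2 - 7*d + n*(3 - 2*d) + 6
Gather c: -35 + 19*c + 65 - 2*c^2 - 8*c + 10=-2*c^2 + 11*c + 40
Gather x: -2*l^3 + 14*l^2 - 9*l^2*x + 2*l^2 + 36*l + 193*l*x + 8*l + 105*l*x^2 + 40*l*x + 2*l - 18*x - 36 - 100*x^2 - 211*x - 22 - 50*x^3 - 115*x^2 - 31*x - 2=-2*l^3 + 16*l^2 + 46*l - 50*x^3 + x^2*(105*l - 215) + x*(-9*l^2 + 233*l - 260) - 60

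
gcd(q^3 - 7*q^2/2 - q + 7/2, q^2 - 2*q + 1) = q - 1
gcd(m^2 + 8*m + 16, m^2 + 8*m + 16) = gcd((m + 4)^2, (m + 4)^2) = m^2 + 8*m + 16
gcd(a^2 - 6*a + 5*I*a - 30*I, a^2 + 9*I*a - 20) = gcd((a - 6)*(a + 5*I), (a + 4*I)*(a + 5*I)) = a + 5*I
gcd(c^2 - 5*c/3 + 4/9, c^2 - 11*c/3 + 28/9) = c - 4/3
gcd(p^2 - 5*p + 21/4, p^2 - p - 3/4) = p - 3/2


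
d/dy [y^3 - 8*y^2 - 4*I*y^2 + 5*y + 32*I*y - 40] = 3*y^2 - 16*y - 8*I*y + 5 + 32*I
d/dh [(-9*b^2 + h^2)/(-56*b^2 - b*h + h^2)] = (-2*h*(56*b^2 + b*h - h^2) - (b - 2*h)*(9*b^2 - h^2))/(56*b^2 + b*h - h^2)^2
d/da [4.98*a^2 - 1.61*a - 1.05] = 9.96*a - 1.61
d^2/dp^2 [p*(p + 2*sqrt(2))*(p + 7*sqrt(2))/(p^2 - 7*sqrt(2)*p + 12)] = 96*(5*p^3 - 12*sqrt(2)*p^2 - 12*p + 76*sqrt(2))/(p^6 - 21*sqrt(2)*p^5 + 330*p^4 - 1190*sqrt(2)*p^3 + 3960*p^2 - 3024*sqrt(2)*p + 1728)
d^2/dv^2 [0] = 0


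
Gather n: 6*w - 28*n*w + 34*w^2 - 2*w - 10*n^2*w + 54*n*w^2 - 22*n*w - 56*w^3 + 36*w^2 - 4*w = -10*n^2*w + n*(54*w^2 - 50*w) - 56*w^3 + 70*w^2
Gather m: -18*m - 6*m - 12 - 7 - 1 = -24*m - 20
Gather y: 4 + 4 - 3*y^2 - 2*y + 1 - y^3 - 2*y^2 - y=-y^3 - 5*y^2 - 3*y + 9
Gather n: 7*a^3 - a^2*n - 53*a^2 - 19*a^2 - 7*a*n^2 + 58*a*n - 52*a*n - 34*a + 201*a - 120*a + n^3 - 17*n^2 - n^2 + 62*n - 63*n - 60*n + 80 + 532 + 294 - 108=7*a^3 - 72*a^2 + 47*a + n^3 + n^2*(-7*a - 18) + n*(-a^2 + 6*a - 61) + 798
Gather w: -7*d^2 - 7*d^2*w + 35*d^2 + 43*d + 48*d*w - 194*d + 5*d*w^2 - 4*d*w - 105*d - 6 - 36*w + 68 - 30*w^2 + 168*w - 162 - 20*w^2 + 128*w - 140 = 28*d^2 - 256*d + w^2*(5*d - 50) + w*(-7*d^2 + 44*d + 260) - 240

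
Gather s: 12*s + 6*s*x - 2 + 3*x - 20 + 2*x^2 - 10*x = s*(6*x + 12) + 2*x^2 - 7*x - 22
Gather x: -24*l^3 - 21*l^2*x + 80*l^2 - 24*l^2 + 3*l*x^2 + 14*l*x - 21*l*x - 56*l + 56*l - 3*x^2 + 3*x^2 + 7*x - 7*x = -24*l^3 + 56*l^2 + 3*l*x^2 + x*(-21*l^2 - 7*l)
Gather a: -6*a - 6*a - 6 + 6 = -12*a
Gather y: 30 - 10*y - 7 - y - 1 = 22 - 11*y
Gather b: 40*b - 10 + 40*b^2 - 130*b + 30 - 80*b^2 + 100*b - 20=-40*b^2 + 10*b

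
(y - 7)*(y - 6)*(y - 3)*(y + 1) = y^4 - 15*y^3 + 65*y^2 - 45*y - 126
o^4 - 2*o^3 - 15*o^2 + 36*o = o*(o - 3)^2*(o + 4)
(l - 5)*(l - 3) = l^2 - 8*l + 15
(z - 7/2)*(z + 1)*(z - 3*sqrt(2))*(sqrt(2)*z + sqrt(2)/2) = sqrt(2)*z^4 - 6*z^3 - 2*sqrt(2)*z^3 - 19*sqrt(2)*z^2/4 + 12*z^2 - 7*sqrt(2)*z/4 + 57*z/2 + 21/2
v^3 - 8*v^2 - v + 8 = (v - 8)*(v - 1)*(v + 1)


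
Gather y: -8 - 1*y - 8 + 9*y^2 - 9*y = 9*y^2 - 10*y - 16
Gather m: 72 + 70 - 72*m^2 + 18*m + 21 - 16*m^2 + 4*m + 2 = -88*m^2 + 22*m + 165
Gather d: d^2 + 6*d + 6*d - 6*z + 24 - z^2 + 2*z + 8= d^2 + 12*d - z^2 - 4*z + 32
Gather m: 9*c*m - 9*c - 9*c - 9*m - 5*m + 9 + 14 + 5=-18*c + m*(9*c - 14) + 28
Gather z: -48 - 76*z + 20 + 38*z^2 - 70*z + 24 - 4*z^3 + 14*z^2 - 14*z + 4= -4*z^3 + 52*z^2 - 160*z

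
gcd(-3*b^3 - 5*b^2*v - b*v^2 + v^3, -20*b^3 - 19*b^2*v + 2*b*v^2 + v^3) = b + v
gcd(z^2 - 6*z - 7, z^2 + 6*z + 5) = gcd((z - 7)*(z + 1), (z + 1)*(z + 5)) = z + 1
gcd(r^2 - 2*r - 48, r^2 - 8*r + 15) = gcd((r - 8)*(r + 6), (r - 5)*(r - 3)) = 1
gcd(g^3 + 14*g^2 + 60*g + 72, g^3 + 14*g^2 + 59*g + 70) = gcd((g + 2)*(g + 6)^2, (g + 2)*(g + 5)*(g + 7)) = g + 2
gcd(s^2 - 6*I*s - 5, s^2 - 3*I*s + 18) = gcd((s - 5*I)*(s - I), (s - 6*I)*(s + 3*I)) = 1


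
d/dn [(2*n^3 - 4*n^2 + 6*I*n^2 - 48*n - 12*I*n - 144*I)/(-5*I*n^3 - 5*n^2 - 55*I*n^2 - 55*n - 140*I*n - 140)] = (n^2*(8 + 26*I) - 44*n - 336 + 78*I)/(5*n^4 + n^3*(70 - 10*I) + n^2*(240 - 140*I) + n*(-70 - 490*I) - 245)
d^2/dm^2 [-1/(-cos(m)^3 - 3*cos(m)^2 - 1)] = 3*(3*(1 - cos(4*m))*(cos(m) + 2)^2 + (cos(m) + 8*cos(2*m) + 3*cos(3*m))*(cos(m)^3 + 3*cos(m)^2 + 1))/(4*(cos(m)^3 + 3*cos(m)^2 + 1)^3)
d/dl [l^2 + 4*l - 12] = 2*l + 4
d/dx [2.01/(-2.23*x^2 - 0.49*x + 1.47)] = (8.9646*x + 0.9849)/(2.23*x^2 + 0.49*x - 1.47)^2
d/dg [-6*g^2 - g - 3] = -12*g - 1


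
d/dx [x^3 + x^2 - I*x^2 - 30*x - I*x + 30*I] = 3*x^2 + 2*x*(1 - I) - 30 - I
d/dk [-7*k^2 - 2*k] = -14*k - 2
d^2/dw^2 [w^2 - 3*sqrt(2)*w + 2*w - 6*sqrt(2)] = 2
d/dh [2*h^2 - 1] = 4*h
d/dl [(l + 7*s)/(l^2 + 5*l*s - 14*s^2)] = -1/(l^2 - 4*l*s + 4*s^2)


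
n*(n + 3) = n^2 + 3*n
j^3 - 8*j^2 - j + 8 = (j - 8)*(j - 1)*(j + 1)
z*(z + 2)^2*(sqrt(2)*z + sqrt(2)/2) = sqrt(2)*z^4 + 9*sqrt(2)*z^3/2 + 6*sqrt(2)*z^2 + 2*sqrt(2)*z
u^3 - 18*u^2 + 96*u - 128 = (u - 8)^2*(u - 2)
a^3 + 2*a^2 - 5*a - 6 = (a - 2)*(a + 1)*(a + 3)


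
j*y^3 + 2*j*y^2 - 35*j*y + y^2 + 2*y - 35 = (y - 5)*(y + 7)*(j*y + 1)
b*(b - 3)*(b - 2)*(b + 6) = b^4 + b^3 - 24*b^2 + 36*b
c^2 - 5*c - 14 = (c - 7)*(c + 2)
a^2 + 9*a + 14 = (a + 2)*(a + 7)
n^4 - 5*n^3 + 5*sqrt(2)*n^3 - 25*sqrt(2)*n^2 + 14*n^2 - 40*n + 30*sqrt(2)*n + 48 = (n - 3)*(n - 2)*(n + sqrt(2))*(n + 4*sqrt(2))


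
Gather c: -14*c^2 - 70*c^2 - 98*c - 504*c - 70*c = -84*c^2 - 672*c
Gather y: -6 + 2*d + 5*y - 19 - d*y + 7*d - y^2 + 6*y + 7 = 9*d - y^2 + y*(11 - d) - 18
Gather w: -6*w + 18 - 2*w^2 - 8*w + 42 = -2*w^2 - 14*w + 60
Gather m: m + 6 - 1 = m + 5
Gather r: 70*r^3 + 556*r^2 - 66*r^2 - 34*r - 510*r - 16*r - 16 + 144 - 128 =70*r^3 + 490*r^2 - 560*r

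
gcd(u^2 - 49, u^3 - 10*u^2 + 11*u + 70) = u - 7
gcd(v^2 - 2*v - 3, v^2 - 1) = v + 1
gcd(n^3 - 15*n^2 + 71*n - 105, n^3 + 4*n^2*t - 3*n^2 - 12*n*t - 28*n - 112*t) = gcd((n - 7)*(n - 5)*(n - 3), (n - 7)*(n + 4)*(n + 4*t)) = n - 7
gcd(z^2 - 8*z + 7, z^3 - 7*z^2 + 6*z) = z - 1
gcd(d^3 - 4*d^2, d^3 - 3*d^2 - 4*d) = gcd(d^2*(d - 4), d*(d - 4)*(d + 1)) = d^2 - 4*d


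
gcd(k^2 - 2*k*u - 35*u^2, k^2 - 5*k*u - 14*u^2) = -k + 7*u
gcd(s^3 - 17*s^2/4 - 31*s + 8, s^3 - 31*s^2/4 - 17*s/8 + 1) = s^2 - 33*s/4 + 2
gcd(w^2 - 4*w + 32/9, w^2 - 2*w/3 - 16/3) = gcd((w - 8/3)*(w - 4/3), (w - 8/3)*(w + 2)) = w - 8/3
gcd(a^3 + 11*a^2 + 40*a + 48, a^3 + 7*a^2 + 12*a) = a^2 + 7*a + 12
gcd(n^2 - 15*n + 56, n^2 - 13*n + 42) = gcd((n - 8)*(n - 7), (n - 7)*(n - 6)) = n - 7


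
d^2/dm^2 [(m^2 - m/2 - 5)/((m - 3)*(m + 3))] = (-m^3 + 24*m^2 - 27*m + 72)/(m^6 - 27*m^4 + 243*m^2 - 729)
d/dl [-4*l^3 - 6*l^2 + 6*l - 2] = -12*l^2 - 12*l + 6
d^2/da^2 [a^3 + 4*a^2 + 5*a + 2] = 6*a + 8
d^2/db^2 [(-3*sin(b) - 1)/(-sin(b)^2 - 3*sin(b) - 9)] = (-3*sin(b)^5 + 5*sin(b)^4 + 159*sin(b)^3 + 114*sin(b)^2 - 360*sin(b) - 162)/(sin(b)^2 + 3*sin(b) + 9)^3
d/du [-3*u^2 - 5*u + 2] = -6*u - 5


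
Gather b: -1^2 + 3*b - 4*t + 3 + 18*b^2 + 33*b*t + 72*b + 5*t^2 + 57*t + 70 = 18*b^2 + b*(33*t + 75) + 5*t^2 + 53*t + 72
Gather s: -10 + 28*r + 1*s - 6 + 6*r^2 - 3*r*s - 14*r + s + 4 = 6*r^2 + 14*r + s*(2 - 3*r) - 12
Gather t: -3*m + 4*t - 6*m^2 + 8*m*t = -6*m^2 - 3*m + t*(8*m + 4)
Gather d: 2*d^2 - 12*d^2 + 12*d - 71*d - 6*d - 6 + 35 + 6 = -10*d^2 - 65*d + 35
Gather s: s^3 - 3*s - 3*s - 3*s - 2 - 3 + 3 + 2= s^3 - 9*s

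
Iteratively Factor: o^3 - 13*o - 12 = (o - 4)*(o^2 + 4*o + 3) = (o - 4)*(o + 3)*(o + 1)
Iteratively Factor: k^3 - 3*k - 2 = (k + 1)*(k^2 - k - 2) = (k + 1)^2*(k - 2)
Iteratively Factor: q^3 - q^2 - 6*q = (q)*(q^2 - q - 6) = q*(q - 3)*(q + 2)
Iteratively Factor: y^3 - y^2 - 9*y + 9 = (y - 1)*(y^2 - 9) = (y - 1)*(y + 3)*(y - 3)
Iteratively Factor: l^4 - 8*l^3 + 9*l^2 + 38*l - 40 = (l - 1)*(l^3 - 7*l^2 + 2*l + 40) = (l - 5)*(l - 1)*(l^2 - 2*l - 8) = (l - 5)*(l - 4)*(l - 1)*(l + 2)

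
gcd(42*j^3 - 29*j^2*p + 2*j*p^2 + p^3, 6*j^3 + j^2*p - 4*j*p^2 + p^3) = 6*j^2 - 5*j*p + p^2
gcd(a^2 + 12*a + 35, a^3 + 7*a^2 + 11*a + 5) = a + 5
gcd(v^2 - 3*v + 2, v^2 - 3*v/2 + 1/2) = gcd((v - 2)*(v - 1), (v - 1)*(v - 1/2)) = v - 1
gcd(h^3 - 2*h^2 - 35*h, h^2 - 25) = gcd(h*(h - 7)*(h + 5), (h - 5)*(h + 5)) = h + 5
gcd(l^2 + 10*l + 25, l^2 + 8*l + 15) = l + 5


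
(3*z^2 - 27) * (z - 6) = 3*z^3 - 18*z^2 - 27*z + 162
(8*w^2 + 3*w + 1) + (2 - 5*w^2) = 3*w^2 + 3*w + 3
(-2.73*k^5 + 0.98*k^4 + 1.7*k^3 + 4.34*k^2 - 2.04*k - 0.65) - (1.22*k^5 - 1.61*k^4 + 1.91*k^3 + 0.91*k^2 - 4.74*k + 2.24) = -3.95*k^5 + 2.59*k^4 - 0.21*k^3 + 3.43*k^2 + 2.7*k - 2.89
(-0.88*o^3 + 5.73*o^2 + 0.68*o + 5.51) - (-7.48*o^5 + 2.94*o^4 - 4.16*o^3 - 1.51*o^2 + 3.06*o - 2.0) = 7.48*o^5 - 2.94*o^4 + 3.28*o^3 + 7.24*o^2 - 2.38*o + 7.51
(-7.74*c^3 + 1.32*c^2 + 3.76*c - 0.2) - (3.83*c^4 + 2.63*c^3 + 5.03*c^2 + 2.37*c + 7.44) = -3.83*c^4 - 10.37*c^3 - 3.71*c^2 + 1.39*c - 7.64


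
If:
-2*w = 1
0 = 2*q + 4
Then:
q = -2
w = -1/2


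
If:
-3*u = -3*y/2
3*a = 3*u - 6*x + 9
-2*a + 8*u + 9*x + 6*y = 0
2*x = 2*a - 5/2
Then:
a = 485/268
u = -19/268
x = 75/134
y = -19/134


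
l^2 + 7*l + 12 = (l + 3)*(l + 4)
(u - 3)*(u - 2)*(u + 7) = u^3 + 2*u^2 - 29*u + 42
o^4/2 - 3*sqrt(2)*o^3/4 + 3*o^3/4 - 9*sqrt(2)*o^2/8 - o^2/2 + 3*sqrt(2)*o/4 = o*(o/2 + 1)*(o - 1/2)*(o - 3*sqrt(2)/2)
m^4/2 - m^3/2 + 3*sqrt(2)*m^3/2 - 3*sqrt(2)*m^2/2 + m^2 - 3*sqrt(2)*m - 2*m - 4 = (m/2 + 1/2)*(m - 2)*(m + sqrt(2))*(m + 2*sqrt(2))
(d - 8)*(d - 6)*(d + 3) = d^3 - 11*d^2 + 6*d + 144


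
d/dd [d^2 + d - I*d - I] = 2*d + 1 - I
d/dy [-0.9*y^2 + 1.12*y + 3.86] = 1.12 - 1.8*y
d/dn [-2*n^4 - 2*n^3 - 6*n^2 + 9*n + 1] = -8*n^3 - 6*n^2 - 12*n + 9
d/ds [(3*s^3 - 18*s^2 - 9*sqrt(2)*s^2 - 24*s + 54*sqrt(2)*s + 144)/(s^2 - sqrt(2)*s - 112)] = 3*(s^4 - 2*sqrt(2)*s^3 - 322*s^2 - 12*sqrt(2)*s^2 + 672*sqrt(2)*s + 1248*s - 1968*sqrt(2) + 896)/(s^4 - 2*sqrt(2)*s^3 - 222*s^2 + 224*sqrt(2)*s + 12544)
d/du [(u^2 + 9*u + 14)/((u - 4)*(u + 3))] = 2*(-5*u^2 - 26*u - 47)/(u^4 - 2*u^3 - 23*u^2 + 24*u + 144)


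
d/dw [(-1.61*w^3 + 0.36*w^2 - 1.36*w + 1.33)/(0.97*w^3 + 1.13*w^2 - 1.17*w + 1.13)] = (-2.1685*w^4 + 6.4058*w^3 - 8.2126*w^2 - 2.1922*w + 0.0193000000000001)/(0.9409*w^6 + 2.1922*w^5 - 0.9929*w^4 - 0.452*w^3 + 3.9227*w^2 - 2.6442*w + 1.2769)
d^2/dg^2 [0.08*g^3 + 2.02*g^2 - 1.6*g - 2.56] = 0.48*g + 4.04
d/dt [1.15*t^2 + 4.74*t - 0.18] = 2.3*t + 4.74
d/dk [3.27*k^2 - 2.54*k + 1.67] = 6.54*k - 2.54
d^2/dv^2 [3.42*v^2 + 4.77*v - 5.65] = 6.84000000000000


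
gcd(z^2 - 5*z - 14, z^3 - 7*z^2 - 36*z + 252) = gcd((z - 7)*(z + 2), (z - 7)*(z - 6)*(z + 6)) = z - 7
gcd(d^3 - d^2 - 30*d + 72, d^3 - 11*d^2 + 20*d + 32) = d - 4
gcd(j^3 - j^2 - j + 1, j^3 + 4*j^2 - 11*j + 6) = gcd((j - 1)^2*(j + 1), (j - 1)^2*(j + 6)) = j^2 - 2*j + 1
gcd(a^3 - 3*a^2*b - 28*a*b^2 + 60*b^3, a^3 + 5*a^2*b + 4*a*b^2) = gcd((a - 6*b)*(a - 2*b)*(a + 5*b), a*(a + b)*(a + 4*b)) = 1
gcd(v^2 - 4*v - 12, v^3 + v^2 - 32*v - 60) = v^2 - 4*v - 12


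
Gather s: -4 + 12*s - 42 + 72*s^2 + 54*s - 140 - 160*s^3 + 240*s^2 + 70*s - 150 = -160*s^3 + 312*s^2 + 136*s - 336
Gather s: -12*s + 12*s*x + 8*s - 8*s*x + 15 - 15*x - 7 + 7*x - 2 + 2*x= s*(4*x - 4) - 6*x + 6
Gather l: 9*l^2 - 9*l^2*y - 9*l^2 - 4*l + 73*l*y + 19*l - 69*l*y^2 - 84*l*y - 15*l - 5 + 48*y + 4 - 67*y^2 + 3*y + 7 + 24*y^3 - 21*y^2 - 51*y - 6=-9*l^2*y + l*(-69*y^2 - 11*y) + 24*y^3 - 88*y^2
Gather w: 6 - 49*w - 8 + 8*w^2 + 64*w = 8*w^2 + 15*w - 2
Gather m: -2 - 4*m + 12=10 - 4*m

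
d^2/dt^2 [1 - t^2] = -2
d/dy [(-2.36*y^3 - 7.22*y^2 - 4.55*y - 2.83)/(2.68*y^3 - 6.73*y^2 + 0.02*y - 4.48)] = (35.2324*y^4 + 24.2936*y^3 + 23.7057*y^2 + 26.5994*y + 20.4406)/(7.1824*y^6 - 36.0728*y^5 + 45.4001*y^4 - 24.282*y^3 + 60.3012*y^2 - 0.1792*y + 20.0704)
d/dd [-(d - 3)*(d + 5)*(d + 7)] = -3*d^2 - 18*d + 1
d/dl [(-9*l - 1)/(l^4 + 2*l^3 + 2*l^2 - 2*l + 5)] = (27*l^4 + 40*l^3 + 24*l^2 + 4*l - 47)/(l^8 + 4*l^7 + 8*l^6 + 4*l^5 + 6*l^4 + 12*l^3 + 24*l^2 - 20*l + 25)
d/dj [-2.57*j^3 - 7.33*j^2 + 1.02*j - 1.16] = -7.71*j^2 - 14.66*j + 1.02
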